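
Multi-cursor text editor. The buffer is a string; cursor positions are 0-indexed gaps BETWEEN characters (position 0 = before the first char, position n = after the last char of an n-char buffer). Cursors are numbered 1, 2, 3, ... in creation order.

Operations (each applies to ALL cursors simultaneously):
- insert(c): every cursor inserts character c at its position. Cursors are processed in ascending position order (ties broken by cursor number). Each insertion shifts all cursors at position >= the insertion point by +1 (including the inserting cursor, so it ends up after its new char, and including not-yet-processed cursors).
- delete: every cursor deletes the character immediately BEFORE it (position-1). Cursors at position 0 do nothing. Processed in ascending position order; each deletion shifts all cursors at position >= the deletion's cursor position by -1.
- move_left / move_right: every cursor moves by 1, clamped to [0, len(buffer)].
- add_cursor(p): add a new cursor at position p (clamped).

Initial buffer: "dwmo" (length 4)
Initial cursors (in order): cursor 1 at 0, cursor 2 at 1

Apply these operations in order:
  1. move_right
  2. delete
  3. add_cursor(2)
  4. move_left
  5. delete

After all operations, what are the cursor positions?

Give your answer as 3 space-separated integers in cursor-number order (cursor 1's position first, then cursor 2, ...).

After op 1 (move_right): buffer="dwmo" (len 4), cursors c1@1 c2@2, authorship ....
After op 2 (delete): buffer="mo" (len 2), cursors c1@0 c2@0, authorship ..
After op 3 (add_cursor(2)): buffer="mo" (len 2), cursors c1@0 c2@0 c3@2, authorship ..
After op 4 (move_left): buffer="mo" (len 2), cursors c1@0 c2@0 c3@1, authorship ..
After op 5 (delete): buffer="o" (len 1), cursors c1@0 c2@0 c3@0, authorship .

Answer: 0 0 0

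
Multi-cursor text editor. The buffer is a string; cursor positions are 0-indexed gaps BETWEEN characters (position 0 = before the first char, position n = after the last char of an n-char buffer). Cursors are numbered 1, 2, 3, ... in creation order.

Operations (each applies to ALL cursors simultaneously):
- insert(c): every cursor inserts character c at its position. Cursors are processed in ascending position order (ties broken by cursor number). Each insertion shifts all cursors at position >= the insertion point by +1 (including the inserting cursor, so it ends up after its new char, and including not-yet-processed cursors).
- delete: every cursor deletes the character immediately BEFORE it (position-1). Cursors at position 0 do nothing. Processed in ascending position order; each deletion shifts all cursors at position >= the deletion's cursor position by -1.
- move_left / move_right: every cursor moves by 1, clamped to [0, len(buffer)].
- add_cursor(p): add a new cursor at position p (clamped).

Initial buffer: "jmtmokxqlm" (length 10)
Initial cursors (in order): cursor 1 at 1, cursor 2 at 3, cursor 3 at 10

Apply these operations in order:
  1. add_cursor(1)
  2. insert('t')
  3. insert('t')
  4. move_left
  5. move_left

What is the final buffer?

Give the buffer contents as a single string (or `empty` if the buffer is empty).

After op 1 (add_cursor(1)): buffer="jmtmokxqlm" (len 10), cursors c1@1 c4@1 c2@3 c3@10, authorship ..........
After op 2 (insert('t')): buffer="jttmttmokxqlmt" (len 14), cursors c1@3 c4@3 c2@6 c3@14, authorship .14..2.......3
After op 3 (insert('t')): buffer="jttttmtttmokxqlmtt" (len 18), cursors c1@5 c4@5 c2@9 c3@18, authorship .1414..22.......33
After op 4 (move_left): buffer="jttttmtttmokxqlmtt" (len 18), cursors c1@4 c4@4 c2@8 c3@17, authorship .1414..22.......33
After op 5 (move_left): buffer="jttttmtttmokxqlmtt" (len 18), cursors c1@3 c4@3 c2@7 c3@16, authorship .1414..22.......33

Answer: jttttmtttmokxqlmtt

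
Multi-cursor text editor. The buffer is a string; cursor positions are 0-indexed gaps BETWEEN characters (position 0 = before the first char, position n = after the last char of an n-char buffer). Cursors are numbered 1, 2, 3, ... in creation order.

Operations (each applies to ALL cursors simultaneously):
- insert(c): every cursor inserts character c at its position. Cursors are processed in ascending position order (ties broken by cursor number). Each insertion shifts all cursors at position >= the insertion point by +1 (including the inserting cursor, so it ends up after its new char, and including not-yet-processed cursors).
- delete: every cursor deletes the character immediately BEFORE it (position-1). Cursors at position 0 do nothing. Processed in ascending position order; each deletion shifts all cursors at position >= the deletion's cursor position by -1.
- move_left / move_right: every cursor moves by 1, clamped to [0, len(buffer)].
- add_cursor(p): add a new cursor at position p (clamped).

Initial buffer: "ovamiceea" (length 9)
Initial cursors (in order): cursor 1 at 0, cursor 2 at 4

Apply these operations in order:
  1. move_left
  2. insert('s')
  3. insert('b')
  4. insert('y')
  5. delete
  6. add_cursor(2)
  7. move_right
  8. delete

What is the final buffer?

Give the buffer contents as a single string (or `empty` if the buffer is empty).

Answer: svasbiceea

Derivation:
After op 1 (move_left): buffer="ovamiceea" (len 9), cursors c1@0 c2@3, authorship .........
After op 2 (insert('s')): buffer="sovasmiceea" (len 11), cursors c1@1 c2@5, authorship 1...2......
After op 3 (insert('b')): buffer="sbovasbmiceea" (len 13), cursors c1@2 c2@7, authorship 11...22......
After op 4 (insert('y')): buffer="sbyovasbymiceea" (len 15), cursors c1@3 c2@9, authorship 111...222......
After op 5 (delete): buffer="sbovasbmiceea" (len 13), cursors c1@2 c2@7, authorship 11...22......
After op 6 (add_cursor(2)): buffer="sbovasbmiceea" (len 13), cursors c1@2 c3@2 c2@7, authorship 11...22......
After op 7 (move_right): buffer="sbovasbmiceea" (len 13), cursors c1@3 c3@3 c2@8, authorship 11...22......
After op 8 (delete): buffer="svasbiceea" (len 10), cursors c1@1 c3@1 c2@5, authorship 1..22.....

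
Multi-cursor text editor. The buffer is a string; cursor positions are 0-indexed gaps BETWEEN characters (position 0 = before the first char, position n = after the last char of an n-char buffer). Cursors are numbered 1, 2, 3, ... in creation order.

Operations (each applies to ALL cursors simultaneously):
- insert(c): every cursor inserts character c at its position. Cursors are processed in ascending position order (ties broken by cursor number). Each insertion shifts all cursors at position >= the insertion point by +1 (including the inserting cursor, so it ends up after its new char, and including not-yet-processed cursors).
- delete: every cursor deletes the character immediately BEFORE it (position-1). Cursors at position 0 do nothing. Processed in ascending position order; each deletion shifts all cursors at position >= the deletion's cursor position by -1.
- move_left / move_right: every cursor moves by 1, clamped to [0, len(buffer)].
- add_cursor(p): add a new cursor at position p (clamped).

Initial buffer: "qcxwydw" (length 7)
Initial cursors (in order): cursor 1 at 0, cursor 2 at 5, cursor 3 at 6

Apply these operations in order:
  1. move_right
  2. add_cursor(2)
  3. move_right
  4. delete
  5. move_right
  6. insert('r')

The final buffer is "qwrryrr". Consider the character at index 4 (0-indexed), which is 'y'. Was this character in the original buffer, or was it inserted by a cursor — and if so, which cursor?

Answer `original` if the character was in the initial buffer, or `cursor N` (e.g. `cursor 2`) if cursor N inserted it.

After op 1 (move_right): buffer="qcxwydw" (len 7), cursors c1@1 c2@6 c3@7, authorship .......
After op 2 (add_cursor(2)): buffer="qcxwydw" (len 7), cursors c1@1 c4@2 c2@6 c3@7, authorship .......
After op 3 (move_right): buffer="qcxwydw" (len 7), cursors c1@2 c4@3 c2@7 c3@7, authorship .......
After op 4 (delete): buffer="qwy" (len 3), cursors c1@1 c4@1 c2@3 c3@3, authorship ...
After op 5 (move_right): buffer="qwy" (len 3), cursors c1@2 c4@2 c2@3 c3@3, authorship ...
After op 6 (insert('r')): buffer="qwrryrr" (len 7), cursors c1@4 c4@4 c2@7 c3@7, authorship ..14.23
Authorship (.=original, N=cursor N): . . 1 4 . 2 3
Index 4: author = original

Answer: original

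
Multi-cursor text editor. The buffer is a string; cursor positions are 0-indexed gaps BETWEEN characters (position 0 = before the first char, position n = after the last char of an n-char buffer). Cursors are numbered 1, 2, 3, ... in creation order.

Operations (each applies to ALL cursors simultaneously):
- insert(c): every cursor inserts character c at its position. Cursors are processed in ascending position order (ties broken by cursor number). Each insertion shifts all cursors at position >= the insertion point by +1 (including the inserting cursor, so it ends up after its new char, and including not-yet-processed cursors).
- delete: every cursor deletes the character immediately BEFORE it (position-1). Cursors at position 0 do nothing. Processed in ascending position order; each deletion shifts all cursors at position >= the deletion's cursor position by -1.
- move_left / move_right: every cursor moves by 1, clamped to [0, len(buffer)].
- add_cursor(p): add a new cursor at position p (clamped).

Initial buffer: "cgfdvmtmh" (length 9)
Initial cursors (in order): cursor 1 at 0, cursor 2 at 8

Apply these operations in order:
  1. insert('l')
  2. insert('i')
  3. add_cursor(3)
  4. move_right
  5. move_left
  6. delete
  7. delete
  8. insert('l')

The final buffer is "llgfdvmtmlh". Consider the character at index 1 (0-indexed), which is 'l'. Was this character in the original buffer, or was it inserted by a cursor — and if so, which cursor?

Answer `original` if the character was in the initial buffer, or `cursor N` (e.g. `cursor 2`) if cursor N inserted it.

After op 1 (insert('l')): buffer="lcgfdvmtmlh" (len 11), cursors c1@1 c2@10, authorship 1........2.
After op 2 (insert('i')): buffer="licgfdvmtmlih" (len 13), cursors c1@2 c2@12, authorship 11........22.
After op 3 (add_cursor(3)): buffer="licgfdvmtmlih" (len 13), cursors c1@2 c3@3 c2@12, authorship 11........22.
After op 4 (move_right): buffer="licgfdvmtmlih" (len 13), cursors c1@3 c3@4 c2@13, authorship 11........22.
After op 5 (move_left): buffer="licgfdvmtmlih" (len 13), cursors c1@2 c3@3 c2@12, authorship 11........22.
After op 6 (delete): buffer="lgfdvmtmlh" (len 10), cursors c1@1 c3@1 c2@9, authorship 1.......2.
After op 7 (delete): buffer="gfdvmtmh" (len 8), cursors c1@0 c3@0 c2@7, authorship ........
After op 8 (insert('l')): buffer="llgfdvmtmlh" (len 11), cursors c1@2 c3@2 c2@10, authorship 13.......2.
Authorship (.=original, N=cursor N): 1 3 . . . . . . . 2 .
Index 1: author = 3

Answer: cursor 3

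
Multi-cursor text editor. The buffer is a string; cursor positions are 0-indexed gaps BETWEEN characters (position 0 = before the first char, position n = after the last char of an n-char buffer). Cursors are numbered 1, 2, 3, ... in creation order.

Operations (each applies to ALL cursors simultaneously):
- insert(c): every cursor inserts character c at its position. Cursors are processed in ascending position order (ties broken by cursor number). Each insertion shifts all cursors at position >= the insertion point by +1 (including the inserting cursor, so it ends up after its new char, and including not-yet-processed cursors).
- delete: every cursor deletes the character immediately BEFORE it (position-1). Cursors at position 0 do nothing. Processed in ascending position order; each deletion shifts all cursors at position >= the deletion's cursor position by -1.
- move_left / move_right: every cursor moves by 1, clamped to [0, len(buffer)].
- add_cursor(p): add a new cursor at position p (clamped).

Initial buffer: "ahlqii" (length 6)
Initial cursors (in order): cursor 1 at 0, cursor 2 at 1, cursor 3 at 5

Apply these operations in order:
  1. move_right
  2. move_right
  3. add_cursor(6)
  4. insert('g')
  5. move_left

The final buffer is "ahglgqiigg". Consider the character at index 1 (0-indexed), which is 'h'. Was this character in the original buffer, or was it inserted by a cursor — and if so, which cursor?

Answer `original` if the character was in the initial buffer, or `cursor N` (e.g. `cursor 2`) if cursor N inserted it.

After op 1 (move_right): buffer="ahlqii" (len 6), cursors c1@1 c2@2 c3@6, authorship ......
After op 2 (move_right): buffer="ahlqii" (len 6), cursors c1@2 c2@3 c3@6, authorship ......
After op 3 (add_cursor(6)): buffer="ahlqii" (len 6), cursors c1@2 c2@3 c3@6 c4@6, authorship ......
After op 4 (insert('g')): buffer="ahglgqiigg" (len 10), cursors c1@3 c2@5 c3@10 c4@10, authorship ..1.2...34
After op 5 (move_left): buffer="ahglgqiigg" (len 10), cursors c1@2 c2@4 c3@9 c4@9, authorship ..1.2...34
Authorship (.=original, N=cursor N): . . 1 . 2 . . . 3 4
Index 1: author = original

Answer: original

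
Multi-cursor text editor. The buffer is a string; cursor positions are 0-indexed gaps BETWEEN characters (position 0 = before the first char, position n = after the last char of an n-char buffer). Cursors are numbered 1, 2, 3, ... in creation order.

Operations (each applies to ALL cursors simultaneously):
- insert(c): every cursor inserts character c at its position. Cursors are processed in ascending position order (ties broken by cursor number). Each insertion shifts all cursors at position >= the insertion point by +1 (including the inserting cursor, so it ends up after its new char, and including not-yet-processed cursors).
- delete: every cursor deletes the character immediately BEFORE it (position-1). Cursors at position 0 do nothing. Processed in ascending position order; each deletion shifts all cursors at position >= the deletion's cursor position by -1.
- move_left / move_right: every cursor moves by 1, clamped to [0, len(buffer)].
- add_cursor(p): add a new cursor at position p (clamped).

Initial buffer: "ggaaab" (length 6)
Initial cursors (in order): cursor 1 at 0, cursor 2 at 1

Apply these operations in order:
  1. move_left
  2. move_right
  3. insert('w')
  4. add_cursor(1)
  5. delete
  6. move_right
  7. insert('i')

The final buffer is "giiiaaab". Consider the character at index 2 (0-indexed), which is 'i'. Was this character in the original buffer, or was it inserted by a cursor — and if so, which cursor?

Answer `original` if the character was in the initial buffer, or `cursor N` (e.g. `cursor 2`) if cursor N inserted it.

Answer: cursor 2

Derivation:
After op 1 (move_left): buffer="ggaaab" (len 6), cursors c1@0 c2@0, authorship ......
After op 2 (move_right): buffer="ggaaab" (len 6), cursors c1@1 c2@1, authorship ......
After op 3 (insert('w')): buffer="gwwgaaab" (len 8), cursors c1@3 c2@3, authorship .12.....
After op 4 (add_cursor(1)): buffer="gwwgaaab" (len 8), cursors c3@1 c1@3 c2@3, authorship .12.....
After op 5 (delete): buffer="gaaab" (len 5), cursors c1@0 c2@0 c3@0, authorship .....
After op 6 (move_right): buffer="gaaab" (len 5), cursors c1@1 c2@1 c3@1, authorship .....
After op 7 (insert('i')): buffer="giiiaaab" (len 8), cursors c1@4 c2@4 c3@4, authorship .123....
Authorship (.=original, N=cursor N): . 1 2 3 . . . .
Index 2: author = 2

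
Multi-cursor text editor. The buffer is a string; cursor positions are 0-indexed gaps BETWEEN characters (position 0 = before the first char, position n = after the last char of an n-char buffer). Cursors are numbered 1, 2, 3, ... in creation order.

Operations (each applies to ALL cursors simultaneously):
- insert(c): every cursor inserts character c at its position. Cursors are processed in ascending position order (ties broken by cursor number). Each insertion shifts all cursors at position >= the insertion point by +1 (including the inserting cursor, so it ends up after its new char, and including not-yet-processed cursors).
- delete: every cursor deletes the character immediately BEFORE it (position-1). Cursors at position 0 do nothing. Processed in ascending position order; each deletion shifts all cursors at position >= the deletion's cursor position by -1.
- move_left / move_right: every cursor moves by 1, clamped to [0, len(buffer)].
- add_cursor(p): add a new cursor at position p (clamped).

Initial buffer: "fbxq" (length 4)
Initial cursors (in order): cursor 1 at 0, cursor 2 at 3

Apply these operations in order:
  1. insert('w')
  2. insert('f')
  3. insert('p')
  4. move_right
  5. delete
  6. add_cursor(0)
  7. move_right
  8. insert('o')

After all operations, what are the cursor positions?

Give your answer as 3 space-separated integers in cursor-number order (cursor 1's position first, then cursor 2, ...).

Answer: 6 11 2

Derivation:
After op 1 (insert('w')): buffer="wfbxwq" (len 6), cursors c1@1 c2@5, authorship 1...2.
After op 2 (insert('f')): buffer="wffbxwfq" (len 8), cursors c1@2 c2@7, authorship 11...22.
After op 3 (insert('p')): buffer="wfpfbxwfpq" (len 10), cursors c1@3 c2@9, authorship 111...222.
After op 4 (move_right): buffer="wfpfbxwfpq" (len 10), cursors c1@4 c2@10, authorship 111...222.
After op 5 (delete): buffer="wfpbxwfp" (len 8), cursors c1@3 c2@8, authorship 111..222
After op 6 (add_cursor(0)): buffer="wfpbxwfp" (len 8), cursors c3@0 c1@3 c2@8, authorship 111..222
After op 7 (move_right): buffer="wfpbxwfp" (len 8), cursors c3@1 c1@4 c2@8, authorship 111..222
After op 8 (insert('o')): buffer="wofpboxwfpo" (len 11), cursors c3@2 c1@6 c2@11, authorship 1311.1.2222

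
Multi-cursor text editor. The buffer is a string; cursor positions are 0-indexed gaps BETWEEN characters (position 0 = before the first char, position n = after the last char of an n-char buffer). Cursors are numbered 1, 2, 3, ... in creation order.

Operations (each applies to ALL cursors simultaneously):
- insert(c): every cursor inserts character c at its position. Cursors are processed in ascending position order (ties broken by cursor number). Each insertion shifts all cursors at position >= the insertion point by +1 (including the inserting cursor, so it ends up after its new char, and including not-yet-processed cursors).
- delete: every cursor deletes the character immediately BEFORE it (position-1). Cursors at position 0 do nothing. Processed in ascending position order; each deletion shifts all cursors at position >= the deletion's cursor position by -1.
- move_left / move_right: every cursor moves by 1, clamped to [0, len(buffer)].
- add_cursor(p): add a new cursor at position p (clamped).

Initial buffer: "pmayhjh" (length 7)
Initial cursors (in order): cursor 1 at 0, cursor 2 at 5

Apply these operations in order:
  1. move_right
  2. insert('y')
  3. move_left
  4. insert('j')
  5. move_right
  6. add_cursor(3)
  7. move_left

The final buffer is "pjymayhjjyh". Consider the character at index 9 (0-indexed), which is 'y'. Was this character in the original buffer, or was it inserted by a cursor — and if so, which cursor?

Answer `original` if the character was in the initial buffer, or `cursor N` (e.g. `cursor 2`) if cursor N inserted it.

After op 1 (move_right): buffer="pmayhjh" (len 7), cursors c1@1 c2@6, authorship .......
After op 2 (insert('y')): buffer="pymayhjyh" (len 9), cursors c1@2 c2@8, authorship .1.....2.
After op 3 (move_left): buffer="pymayhjyh" (len 9), cursors c1@1 c2@7, authorship .1.....2.
After op 4 (insert('j')): buffer="pjymayhjjyh" (len 11), cursors c1@2 c2@9, authorship .11.....22.
After op 5 (move_right): buffer="pjymayhjjyh" (len 11), cursors c1@3 c2@10, authorship .11.....22.
After op 6 (add_cursor(3)): buffer="pjymayhjjyh" (len 11), cursors c1@3 c3@3 c2@10, authorship .11.....22.
After op 7 (move_left): buffer="pjymayhjjyh" (len 11), cursors c1@2 c3@2 c2@9, authorship .11.....22.
Authorship (.=original, N=cursor N): . 1 1 . . . . . 2 2 .
Index 9: author = 2

Answer: cursor 2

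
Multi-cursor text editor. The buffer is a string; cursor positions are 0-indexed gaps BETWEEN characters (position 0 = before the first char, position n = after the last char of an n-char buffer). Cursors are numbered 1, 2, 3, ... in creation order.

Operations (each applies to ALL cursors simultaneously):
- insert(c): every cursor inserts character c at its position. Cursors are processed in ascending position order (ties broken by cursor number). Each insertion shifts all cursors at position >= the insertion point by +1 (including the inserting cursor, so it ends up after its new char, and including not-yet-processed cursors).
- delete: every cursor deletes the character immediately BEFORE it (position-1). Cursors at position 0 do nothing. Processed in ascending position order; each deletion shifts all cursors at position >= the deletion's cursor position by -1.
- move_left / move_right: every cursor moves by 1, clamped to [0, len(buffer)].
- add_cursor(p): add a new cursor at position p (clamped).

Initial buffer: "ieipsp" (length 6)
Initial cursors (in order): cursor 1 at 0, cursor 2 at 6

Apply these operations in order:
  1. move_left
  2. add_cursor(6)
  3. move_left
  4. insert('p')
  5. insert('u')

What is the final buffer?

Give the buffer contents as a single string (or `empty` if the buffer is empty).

After op 1 (move_left): buffer="ieipsp" (len 6), cursors c1@0 c2@5, authorship ......
After op 2 (add_cursor(6)): buffer="ieipsp" (len 6), cursors c1@0 c2@5 c3@6, authorship ......
After op 3 (move_left): buffer="ieipsp" (len 6), cursors c1@0 c2@4 c3@5, authorship ......
After op 4 (insert('p')): buffer="pieippspp" (len 9), cursors c1@1 c2@6 c3@8, authorship 1....2.3.
After op 5 (insert('u')): buffer="puieippuspup" (len 12), cursors c1@2 c2@8 c3@11, authorship 11....22.33.

Answer: puieippuspup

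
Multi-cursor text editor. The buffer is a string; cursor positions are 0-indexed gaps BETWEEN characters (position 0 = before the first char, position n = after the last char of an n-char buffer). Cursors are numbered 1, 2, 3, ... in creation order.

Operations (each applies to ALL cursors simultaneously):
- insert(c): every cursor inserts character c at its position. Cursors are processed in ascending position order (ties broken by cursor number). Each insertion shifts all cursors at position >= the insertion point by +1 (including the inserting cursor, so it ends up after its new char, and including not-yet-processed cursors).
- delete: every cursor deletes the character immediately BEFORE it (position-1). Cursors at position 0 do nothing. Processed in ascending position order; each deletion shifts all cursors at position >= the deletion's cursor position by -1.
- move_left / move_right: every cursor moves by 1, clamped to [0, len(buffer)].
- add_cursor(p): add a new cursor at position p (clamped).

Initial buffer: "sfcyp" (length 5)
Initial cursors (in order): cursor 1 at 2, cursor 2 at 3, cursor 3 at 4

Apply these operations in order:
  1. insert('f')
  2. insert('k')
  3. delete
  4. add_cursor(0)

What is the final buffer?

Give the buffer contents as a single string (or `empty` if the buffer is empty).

Answer: sffcfyfp

Derivation:
After op 1 (insert('f')): buffer="sffcfyfp" (len 8), cursors c1@3 c2@5 c3@7, authorship ..1.2.3.
After op 2 (insert('k')): buffer="sffkcfkyfkp" (len 11), cursors c1@4 c2@7 c3@10, authorship ..11.22.33.
After op 3 (delete): buffer="sffcfyfp" (len 8), cursors c1@3 c2@5 c3@7, authorship ..1.2.3.
After op 4 (add_cursor(0)): buffer="sffcfyfp" (len 8), cursors c4@0 c1@3 c2@5 c3@7, authorship ..1.2.3.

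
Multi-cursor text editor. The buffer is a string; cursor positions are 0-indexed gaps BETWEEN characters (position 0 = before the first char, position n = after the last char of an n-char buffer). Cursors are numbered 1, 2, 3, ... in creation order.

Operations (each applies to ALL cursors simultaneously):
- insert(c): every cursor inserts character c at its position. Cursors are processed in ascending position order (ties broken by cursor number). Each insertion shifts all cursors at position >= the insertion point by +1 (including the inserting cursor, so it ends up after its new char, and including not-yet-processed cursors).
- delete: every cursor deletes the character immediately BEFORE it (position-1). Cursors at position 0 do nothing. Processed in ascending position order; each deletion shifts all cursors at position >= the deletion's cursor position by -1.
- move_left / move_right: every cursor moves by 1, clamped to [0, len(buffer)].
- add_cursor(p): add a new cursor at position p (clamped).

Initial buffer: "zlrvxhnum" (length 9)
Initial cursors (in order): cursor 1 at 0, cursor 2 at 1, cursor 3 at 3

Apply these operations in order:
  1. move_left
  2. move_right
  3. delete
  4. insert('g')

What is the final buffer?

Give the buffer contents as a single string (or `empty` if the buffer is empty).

After op 1 (move_left): buffer="zlrvxhnum" (len 9), cursors c1@0 c2@0 c3@2, authorship .........
After op 2 (move_right): buffer="zlrvxhnum" (len 9), cursors c1@1 c2@1 c3@3, authorship .........
After op 3 (delete): buffer="lvxhnum" (len 7), cursors c1@0 c2@0 c3@1, authorship .......
After op 4 (insert('g')): buffer="gglgvxhnum" (len 10), cursors c1@2 c2@2 c3@4, authorship 12.3......

Answer: gglgvxhnum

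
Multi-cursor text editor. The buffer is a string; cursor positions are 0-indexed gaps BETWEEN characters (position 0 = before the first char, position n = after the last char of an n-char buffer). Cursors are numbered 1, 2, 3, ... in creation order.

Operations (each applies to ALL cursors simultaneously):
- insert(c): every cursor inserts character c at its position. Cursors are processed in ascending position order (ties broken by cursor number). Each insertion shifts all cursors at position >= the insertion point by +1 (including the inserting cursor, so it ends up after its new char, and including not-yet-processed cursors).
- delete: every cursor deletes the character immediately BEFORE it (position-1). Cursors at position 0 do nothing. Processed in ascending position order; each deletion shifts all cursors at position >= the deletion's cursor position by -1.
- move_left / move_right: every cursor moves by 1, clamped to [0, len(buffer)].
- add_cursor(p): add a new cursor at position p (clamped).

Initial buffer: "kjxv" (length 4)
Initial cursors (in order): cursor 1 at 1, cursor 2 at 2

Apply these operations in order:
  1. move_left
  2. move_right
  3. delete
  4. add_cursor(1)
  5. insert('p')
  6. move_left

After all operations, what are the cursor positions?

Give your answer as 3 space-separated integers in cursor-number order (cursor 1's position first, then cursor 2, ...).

Answer: 1 1 3

Derivation:
After op 1 (move_left): buffer="kjxv" (len 4), cursors c1@0 c2@1, authorship ....
After op 2 (move_right): buffer="kjxv" (len 4), cursors c1@1 c2@2, authorship ....
After op 3 (delete): buffer="xv" (len 2), cursors c1@0 c2@0, authorship ..
After op 4 (add_cursor(1)): buffer="xv" (len 2), cursors c1@0 c2@0 c3@1, authorship ..
After op 5 (insert('p')): buffer="ppxpv" (len 5), cursors c1@2 c2@2 c3@4, authorship 12.3.
After op 6 (move_left): buffer="ppxpv" (len 5), cursors c1@1 c2@1 c3@3, authorship 12.3.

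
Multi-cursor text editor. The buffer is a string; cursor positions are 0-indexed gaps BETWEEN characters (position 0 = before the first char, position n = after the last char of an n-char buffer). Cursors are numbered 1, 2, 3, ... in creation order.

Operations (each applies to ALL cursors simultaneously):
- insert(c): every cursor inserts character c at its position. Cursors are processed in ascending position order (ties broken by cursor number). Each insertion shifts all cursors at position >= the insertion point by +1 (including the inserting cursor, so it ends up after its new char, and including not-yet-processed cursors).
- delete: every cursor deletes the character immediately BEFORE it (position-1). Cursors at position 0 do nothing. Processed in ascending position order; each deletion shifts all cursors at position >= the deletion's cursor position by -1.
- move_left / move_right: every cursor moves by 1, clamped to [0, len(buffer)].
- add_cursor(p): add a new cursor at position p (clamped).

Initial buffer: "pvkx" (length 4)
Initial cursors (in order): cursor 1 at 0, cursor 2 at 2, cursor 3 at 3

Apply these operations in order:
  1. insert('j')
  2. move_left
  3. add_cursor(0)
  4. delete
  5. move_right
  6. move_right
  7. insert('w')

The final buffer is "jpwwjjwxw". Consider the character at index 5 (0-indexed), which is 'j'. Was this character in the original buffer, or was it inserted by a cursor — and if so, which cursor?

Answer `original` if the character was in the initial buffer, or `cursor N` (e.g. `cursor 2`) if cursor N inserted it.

After op 1 (insert('j')): buffer="jpvjkjx" (len 7), cursors c1@1 c2@4 c3@6, authorship 1..2.3.
After op 2 (move_left): buffer="jpvjkjx" (len 7), cursors c1@0 c2@3 c3@5, authorship 1..2.3.
After op 3 (add_cursor(0)): buffer="jpvjkjx" (len 7), cursors c1@0 c4@0 c2@3 c3@5, authorship 1..2.3.
After op 4 (delete): buffer="jpjjx" (len 5), cursors c1@0 c4@0 c2@2 c3@3, authorship 1.23.
After op 5 (move_right): buffer="jpjjx" (len 5), cursors c1@1 c4@1 c2@3 c3@4, authorship 1.23.
After op 6 (move_right): buffer="jpjjx" (len 5), cursors c1@2 c4@2 c2@4 c3@5, authorship 1.23.
After op 7 (insert('w')): buffer="jpwwjjwxw" (len 9), cursors c1@4 c4@4 c2@7 c3@9, authorship 1.14232.3
Authorship (.=original, N=cursor N): 1 . 1 4 2 3 2 . 3
Index 5: author = 3

Answer: cursor 3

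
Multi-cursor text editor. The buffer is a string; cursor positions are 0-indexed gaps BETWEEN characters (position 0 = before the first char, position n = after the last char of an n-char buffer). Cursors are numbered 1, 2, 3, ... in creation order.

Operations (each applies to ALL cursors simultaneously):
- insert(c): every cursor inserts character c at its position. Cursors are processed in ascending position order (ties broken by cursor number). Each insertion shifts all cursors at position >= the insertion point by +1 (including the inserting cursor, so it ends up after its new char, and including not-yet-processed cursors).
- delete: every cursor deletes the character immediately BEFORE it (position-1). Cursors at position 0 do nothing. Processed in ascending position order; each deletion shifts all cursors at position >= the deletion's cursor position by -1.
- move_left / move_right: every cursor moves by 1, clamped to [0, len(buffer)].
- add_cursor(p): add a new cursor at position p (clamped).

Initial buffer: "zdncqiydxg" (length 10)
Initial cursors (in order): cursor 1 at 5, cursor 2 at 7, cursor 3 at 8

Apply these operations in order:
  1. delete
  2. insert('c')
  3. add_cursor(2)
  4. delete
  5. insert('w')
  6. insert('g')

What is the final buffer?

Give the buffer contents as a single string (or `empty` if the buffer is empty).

After op 1 (delete): buffer="zdncixg" (len 7), cursors c1@4 c2@5 c3@5, authorship .......
After op 2 (insert('c')): buffer="zdncciccxg" (len 10), cursors c1@5 c2@8 c3@8, authorship ....1.23..
After op 3 (add_cursor(2)): buffer="zdncciccxg" (len 10), cursors c4@2 c1@5 c2@8 c3@8, authorship ....1.23..
After op 4 (delete): buffer="zncixg" (len 6), cursors c4@1 c1@3 c2@4 c3@4, authorship ......
After op 5 (insert('w')): buffer="zwncwiwwxg" (len 10), cursors c4@2 c1@5 c2@8 c3@8, authorship .4..1.23..
After op 6 (insert('g')): buffer="zwgncwgiwwggxg" (len 14), cursors c4@3 c1@7 c2@12 c3@12, authorship .44..11.2323..

Answer: zwgncwgiwwggxg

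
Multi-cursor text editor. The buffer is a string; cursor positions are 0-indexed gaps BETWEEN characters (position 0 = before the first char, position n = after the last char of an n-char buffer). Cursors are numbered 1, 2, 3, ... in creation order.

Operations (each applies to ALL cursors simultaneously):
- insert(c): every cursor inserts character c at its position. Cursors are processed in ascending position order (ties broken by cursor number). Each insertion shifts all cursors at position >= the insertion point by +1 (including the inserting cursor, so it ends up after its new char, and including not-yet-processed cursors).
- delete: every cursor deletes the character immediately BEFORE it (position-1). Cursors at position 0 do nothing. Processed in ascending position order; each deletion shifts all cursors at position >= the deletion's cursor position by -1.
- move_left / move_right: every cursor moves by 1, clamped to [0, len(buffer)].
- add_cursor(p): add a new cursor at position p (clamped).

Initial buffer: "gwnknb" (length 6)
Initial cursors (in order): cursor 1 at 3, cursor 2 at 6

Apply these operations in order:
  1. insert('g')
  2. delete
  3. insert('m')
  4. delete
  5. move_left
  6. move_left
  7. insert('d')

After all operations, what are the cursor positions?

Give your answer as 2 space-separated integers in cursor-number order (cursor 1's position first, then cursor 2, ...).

Answer: 2 6

Derivation:
After op 1 (insert('g')): buffer="gwngknbg" (len 8), cursors c1@4 c2@8, authorship ...1...2
After op 2 (delete): buffer="gwnknb" (len 6), cursors c1@3 c2@6, authorship ......
After op 3 (insert('m')): buffer="gwnmknbm" (len 8), cursors c1@4 c2@8, authorship ...1...2
After op 4 (delete): buffer="gwnknb" (len 6), cursors c1@3 c2@6, authorship ......
After op 5 (move_left): buffer="gwnknb" (len 6), cursors c1@2 c2@5, authorship ......
After op 6 (move_left): buffer="gwnknb" (len 6), cursors c1@1 c2@4, authorship ......
After op 7 (insert('d')): buffer="gdwnkdnb" (len 8), cursors c1@2 c2@6, authorship .1...2..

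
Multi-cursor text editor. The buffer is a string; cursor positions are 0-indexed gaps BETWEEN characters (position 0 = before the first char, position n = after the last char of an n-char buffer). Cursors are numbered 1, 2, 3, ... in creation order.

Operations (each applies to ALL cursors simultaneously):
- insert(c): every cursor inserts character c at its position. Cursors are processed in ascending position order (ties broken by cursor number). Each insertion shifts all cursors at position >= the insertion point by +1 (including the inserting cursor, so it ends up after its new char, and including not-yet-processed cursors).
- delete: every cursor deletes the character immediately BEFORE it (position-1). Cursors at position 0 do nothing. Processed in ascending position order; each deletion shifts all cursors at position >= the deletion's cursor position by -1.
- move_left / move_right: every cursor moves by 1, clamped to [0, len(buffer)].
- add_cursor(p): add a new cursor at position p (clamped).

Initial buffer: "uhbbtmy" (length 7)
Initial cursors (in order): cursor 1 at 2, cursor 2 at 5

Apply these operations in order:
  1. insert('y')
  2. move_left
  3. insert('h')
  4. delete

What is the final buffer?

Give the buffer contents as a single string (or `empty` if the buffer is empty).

Answer: uhybbtymy

Derivation:
After op 1 (insert('y')): buffer="uhybbtymy" (len 9), cursors c1@3 c2@7, authorship ..1...2..
After op 2 (move_left): buffer="uhybbtymy" (len 9), cursors c1@2 c2@6, authorship ..1...2..
After op 3 (insert('h')): buffer="uhhybbthymy" (len 11), cursors c1@3 c2@8, authorship ..11...22..
After op 4 (delete): buffer="uhybbtymy" (len 9), cursors c1@2 c2@6, authorship ..1...2..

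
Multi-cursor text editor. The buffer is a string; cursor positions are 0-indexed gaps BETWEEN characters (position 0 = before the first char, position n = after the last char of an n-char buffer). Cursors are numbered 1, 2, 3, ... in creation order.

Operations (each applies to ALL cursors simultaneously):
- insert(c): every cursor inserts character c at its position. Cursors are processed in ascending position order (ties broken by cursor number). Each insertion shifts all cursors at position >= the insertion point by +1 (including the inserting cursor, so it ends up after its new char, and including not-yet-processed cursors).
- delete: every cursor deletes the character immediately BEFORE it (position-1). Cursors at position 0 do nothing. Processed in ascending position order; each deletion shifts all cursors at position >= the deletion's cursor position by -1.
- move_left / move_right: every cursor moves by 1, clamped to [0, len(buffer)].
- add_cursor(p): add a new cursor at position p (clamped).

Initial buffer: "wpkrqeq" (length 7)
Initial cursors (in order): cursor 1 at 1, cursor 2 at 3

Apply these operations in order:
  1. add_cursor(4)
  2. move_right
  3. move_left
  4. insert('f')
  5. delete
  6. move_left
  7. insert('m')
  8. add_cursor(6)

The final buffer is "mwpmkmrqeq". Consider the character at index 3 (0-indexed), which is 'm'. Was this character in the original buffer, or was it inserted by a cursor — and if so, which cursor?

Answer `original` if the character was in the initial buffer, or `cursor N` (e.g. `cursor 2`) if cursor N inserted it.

After op 1 (add_cursor(4)): buffer="wpkrqeq" (len 7), cursors c1@1 c2@3 c3@4, authorship .......
After op 2 (move_right): buffer="wpkrqeq" (len 7), cursors c1@2 c2@4 c3@5, authorship .......
After op 3 (move_left): buffer="wpkrqeq" (len 7), cursors c1@1 c2@3 c3@4, authorship .......
After op 4 (insert('f')): buffer="wfpkfrfqeq" (len 10), cursors c1@2 c2@5 c3@7, authorship .1..2.3...
After op 5 (delete): buffer="wpkrqeq" (len 7), cursors c1@1 c2@3 c3@4, authorship .......
After op 6 (move_left): buffer="wpkrqeq" (len 7), cursors c1@0 c2@2 c3@3, authorship .......
After op 7 (insert('m')): buffer="mwpmkmrqeq" (len 10), cursors c1@1 c2@4 c3@6, authorship 1..2.3....
After op 8 (add_cursor(6)): buffer="mwpmkmrqeq" (len 10), cursors c1@1 c2@4 c3@6 c4@6, authorship 1..2.3....
Authorship (.=original, N=cursor N): 1 . . 2 . 3 . . . .
Index 3: author = 2

Answer: cursor 2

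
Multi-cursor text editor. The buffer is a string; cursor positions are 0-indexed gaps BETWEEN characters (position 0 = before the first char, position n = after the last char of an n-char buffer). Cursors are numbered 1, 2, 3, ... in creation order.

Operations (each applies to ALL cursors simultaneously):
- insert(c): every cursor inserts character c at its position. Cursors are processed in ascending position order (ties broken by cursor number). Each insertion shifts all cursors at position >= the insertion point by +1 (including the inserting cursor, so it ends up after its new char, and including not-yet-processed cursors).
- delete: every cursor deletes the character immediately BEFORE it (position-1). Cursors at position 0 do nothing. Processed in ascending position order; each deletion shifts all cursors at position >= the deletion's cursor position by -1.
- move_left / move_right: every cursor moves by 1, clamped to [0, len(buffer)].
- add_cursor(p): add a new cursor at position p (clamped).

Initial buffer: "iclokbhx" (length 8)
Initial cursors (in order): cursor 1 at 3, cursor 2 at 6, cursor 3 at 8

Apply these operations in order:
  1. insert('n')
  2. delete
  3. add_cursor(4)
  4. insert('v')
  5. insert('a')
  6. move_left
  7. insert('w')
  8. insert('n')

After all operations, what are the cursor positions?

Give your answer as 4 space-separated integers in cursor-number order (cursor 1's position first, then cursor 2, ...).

After op 1 (insert('n')): buffer="iclnokbnhxn" (len 11), cursors c1@4 c2@8 c3@11, authorship ...1...2..3
After op 2 (delete): buffer="iclokbhx" (len 8), cursors c1@3 c2@6 c3@8, authorship ........
After op 3 (add_cursor(4)): buffer="iclokbhx" (len 8), cursors c1@3 c4@4 c2@6 c3@8, authorship ........
After op 4 (insert('v')): buffer="iclvovkbvhxv" (len 12), cursors c1@4 c4@6 c2@9 c3@12, authorship ...1.4..2..3
After op 5 (insert('a')): buffer="iclvaovakbvahxva" (len 16), cursors c1@5 c4@8 c2@12 c3@16, authorship ...11.44..22..33
After op 6 (move_left): buffer="iclvaovakbvahxva" (len 16), cursors c1@4 c4@7 c2@11 c3@15, authorship ...11.44..22..33
After op 7 (insert('w')): buffer="iclvwaovwakbvwahxvwa" (len 20), cursors c1@5 c4@9 c2@14 c3@19, authorship ...111.444..222..333
After op 8 (insert('n')): buffer="iclvwnaovwnakbvwnahxvwna" (len 24), cursors c1@6 c4@11 c2@17 c3@23, authorship ...1111.4444..2222..3333

Answer: 6 17 23 11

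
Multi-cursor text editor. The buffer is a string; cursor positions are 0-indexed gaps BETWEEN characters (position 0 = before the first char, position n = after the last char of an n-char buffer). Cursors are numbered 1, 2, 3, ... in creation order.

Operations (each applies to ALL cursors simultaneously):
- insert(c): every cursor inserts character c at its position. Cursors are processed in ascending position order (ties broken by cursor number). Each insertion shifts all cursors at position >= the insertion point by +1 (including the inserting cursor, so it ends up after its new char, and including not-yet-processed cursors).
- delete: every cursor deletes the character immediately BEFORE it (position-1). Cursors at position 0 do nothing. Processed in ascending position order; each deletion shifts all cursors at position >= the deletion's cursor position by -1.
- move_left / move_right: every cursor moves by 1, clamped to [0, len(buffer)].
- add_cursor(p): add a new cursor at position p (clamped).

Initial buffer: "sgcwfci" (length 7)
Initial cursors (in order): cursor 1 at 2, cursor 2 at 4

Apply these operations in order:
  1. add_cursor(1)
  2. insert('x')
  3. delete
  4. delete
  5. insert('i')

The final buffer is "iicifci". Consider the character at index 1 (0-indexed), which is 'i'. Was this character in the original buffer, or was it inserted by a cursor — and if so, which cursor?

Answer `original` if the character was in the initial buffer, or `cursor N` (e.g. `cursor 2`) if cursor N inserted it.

Answer: cursor 3

Derivation:
After op 1 (add_cursor(1)): buffer="sgcwfci" (len 7), cursors c3@1 c1@2 c2@4, authorship .......
After op 2 (insert('x')): buffer="sxgxcwxfci" (len 10), cursors c3@2 c1@4 c2@7, authorship .3.1..2...
After op 3 (delete): buffer="sgcwfci" (len 7), cursors c3@1 c1@2 c2@4, authorship .......
After op 4 (delete): buffer="cfci" (len 4), cursors c1@0 c3@0 c2@1, authorship ....
After op 5 (insert('i')): buffer="iicifci" (len 7), cursors c1@2 c3@2 c2@4, authorship 13.2...
Authorship (.=original, N=cursor N): 1 3 . 2 . . .
Index 1: author = 3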